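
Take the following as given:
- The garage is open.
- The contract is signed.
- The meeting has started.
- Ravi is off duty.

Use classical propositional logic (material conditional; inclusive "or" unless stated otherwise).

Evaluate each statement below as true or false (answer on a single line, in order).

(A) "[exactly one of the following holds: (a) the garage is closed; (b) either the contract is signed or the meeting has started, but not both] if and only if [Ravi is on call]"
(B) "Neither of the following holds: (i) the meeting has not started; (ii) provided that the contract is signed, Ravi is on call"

Let P = "the garage is closed" (False), Q = "the contract is signed" (True), R = "the meeting has started" (True), S = "Ravi is on call" (False).

(A): Parsed as (P xor (Q xor R)) iff S

Q xor R = True xor True = False
P xor (Q xor R) = False xor False = False
(P xor (Q xor R)) iff S = False iff False = True
So (A) is true.

(B): Formalization: not R nor (Q -> S)

not R = not True = False
Q -> S = True -> False = False
not R nor (Q -> S) = False nor False = True
Thus (B) is true.

(A) true / (B) true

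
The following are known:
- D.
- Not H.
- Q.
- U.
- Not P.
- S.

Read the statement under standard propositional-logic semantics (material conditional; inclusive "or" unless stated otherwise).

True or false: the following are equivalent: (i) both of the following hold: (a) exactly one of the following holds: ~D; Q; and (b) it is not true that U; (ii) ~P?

False.

In symbols: ((~D xor Q) & ~U) <-> ~P

~D = ~T = F
~D xor Q = F xor T = T
~U = ~T = F
(~D xor Q) & ~U = T & F = F
~P = ~F = T
((~D xor Q) & ~U) <-> ~P = F <-> T = F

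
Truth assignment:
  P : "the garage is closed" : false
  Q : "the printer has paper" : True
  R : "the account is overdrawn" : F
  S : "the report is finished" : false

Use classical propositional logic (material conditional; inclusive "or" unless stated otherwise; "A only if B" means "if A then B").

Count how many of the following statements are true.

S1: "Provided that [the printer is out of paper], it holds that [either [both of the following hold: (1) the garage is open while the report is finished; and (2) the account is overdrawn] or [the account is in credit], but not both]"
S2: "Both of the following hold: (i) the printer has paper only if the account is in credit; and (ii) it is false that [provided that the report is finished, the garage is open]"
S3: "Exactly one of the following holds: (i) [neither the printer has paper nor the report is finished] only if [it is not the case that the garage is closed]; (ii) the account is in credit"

1

S1: This is not Q -> (((not P and S) and R) xor not R).

not Q = not True = False
not P = not False = True
not P and S = True and False = False
(not P and S) and R = False and False = False
not R = not False = True
((not P and S) and R) xor not R = False xor True = True
not Q -> (((not P and S) and R) xor not R) = False -> True = True
Thus S1 is true.

S2: Parsed as (Q -> not R) and not (S -> not P)

not R = not False = True
Q -> not R = True -> True = True
not P = not False = True
S -> not P = False -> True = True
not (S -> not P) = not True = False
(Q -> not R) and not (S -> not P) = True and False = False
Thus S2 is false.

S3: Formalization: ((Q nor S) -> not P) xor not R

Q nor S = True nor False = False
not P = not False = True
(Q nor S) -> not P = False -> True = True
not R = not False = True
((Q nor S) -> not P) xor not R = True xor True = False
Thus S3 is false.

1 of the 3 statements is true.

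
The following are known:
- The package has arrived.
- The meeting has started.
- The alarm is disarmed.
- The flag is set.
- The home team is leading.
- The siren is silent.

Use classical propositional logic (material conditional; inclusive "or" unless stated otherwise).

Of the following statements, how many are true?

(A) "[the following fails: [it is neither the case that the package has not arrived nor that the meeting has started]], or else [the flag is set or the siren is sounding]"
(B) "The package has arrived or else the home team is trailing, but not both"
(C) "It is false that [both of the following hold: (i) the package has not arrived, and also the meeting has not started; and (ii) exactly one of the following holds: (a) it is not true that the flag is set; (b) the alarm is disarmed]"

3

Let G = "the package has arrived" (T), W = "the meeting has started" (T), V = "the flag is set" (T), Q = "the siren is sounding" (F), K = "the home team is leading" (T), H = "the alarm is armed" (F).

(A): Formalization: ¬(¬G ↓ W) ∨ (V ∨ Q)

¬G = ¬T = F
¬G ↓ W = F ↓ T = F
¬(¬G ↓ W) = ¬F = T
V ∨ Q = T ∨ F = T
¬(¬G ↓ W) ∨ (V ∨ Q) = T ∨ T = T
Hence (A) is true.

(B): In symbols: G ⊕ ¬K

¬K = ¬T = F
G ⊕ ¬K = T ⊕ F = T
Thus (B) is true.

(C): This is ¬((¬G ∧ ¬W) ∧ (¬V ⊕ ¬H)).

¬G = ¬T = F
¬W = ¬T = F
¬G ∧ ¬W = F ∧ F = F
¬V = ¬T = F
¬H = ¬F = T
¬V ⊕ ¬H = F ⊕ T = T
(¬G ∧ ¬W) ∧ (¬V ⊕ ¬H) = F ∧ T = F
¬((¬G ∧ ¬W) ∧ (¬V ⊕ ¬H)) = ¬F = T
Thus (C) is true.

3 of the 3 statements are true ((A), (B), (C)).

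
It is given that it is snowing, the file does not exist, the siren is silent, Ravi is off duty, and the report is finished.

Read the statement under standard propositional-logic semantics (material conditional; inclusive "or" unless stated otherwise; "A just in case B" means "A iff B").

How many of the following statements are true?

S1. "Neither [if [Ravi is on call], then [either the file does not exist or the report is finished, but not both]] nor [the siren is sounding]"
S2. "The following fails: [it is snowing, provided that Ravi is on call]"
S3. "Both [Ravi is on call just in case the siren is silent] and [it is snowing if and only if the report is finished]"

0

Let V = "Ravi is on call" (F), H = "the file exists" (F), M = "the report is finished" (T), Q = "the siren is sounding" (F), R = "it is snowing" (T).

S1: In symbols: (V → (¬H ⊕ M)) ↓ Q

¬H = ¬F = T
¬H ⊕ M = T ⊕ T = F
V → (¬H ⊕ M) = F → F = T
(V → (¬H ⊕ M)) ↓ Q = T ↓ F = F
So S1 is false.

S2: Formalization: ¬(V → R)

V → R = F → T = T
¬(V → R) = ¬T = F
So S2 is false.

S3: Formalization: (V ↔ ¬Q) ∧ (R ↔ M)

¬Q = ¬F = T
V ↔ ¬Q = F ↔ T = F
R ↔ M = T ↔ T = T
(V ↔ ¬Q) ∧ (R ↔ M) = F ∧ T = F
Hence S3 is false.

True statements: 0 (none).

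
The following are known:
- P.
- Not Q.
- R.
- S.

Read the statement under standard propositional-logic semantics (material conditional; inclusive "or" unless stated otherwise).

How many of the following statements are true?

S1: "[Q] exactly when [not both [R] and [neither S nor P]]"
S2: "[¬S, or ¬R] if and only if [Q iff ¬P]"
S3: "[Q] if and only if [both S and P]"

0

S1: Parsed as Q <-> (R nand (S nor P))

S nor P = T nor T = F
R nand (S nor P) = T nand F = T
Q <-> (R nand (S nor P)) = F <-> T = F
Hence S1 is false.

S2: In symbols: (~S | ~R) <-> (Q <-> ~P)

~S = ~T = F
~R = ~T = F
~S | ~R = F | F = F
~P = ~T = F
Q <-> ~P = F <-> F = T
(~S | ~R) <-> (Q <-> ~P) = F <-> T = F
So S2 is false.

S3: Parsed as Q <-> (S & P)

S & P = T & T = T
Q <-> (S & P) = F <-> T = F
Thus S3 is false.

Count: 0.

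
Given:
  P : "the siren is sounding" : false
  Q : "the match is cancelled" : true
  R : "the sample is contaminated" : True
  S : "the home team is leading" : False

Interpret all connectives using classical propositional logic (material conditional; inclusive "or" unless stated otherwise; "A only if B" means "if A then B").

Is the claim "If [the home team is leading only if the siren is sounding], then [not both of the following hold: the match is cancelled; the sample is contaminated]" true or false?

False

Parsed as (S -> P) -> (Q nand R)

S -> P = F -> F = T
Q nand R = T nand T = F
(S -> P) -> (Q nand R) = T -> F = F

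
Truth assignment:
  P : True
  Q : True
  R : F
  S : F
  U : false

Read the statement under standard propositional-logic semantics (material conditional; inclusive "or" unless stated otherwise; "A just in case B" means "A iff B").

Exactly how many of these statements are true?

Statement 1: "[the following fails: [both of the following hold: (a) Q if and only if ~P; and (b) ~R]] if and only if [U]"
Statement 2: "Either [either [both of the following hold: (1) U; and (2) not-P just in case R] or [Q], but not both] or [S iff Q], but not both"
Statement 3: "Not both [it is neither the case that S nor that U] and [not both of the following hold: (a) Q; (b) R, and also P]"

1

Statement 1: Formalization: ~((Q <-> ~P) & ~R) <-> U

~P = ~T = F
Q <-> ~P = T <-> F = F
~R = ~F = T
(Q <-> ~P) & ~R = F & T = F
~((Q <-> ~P) & ~R) = ~F = T
~((Q <-> ~P) & ~R) <-> U = T <-> F = F
Hence Statement 1 is false.

Statement 2: This is ((U & (~P <-> R)) xor Q) xor (S <-> Q).

~P = ~T = F
~P <-> R = F <-> F = T
U & (~P <-> R) = F & T = F
(U & (~P <-> R)) xor Q = F xor T = T
S <-> Q = F <-> T = F
((U & (~P <-> R)) xor Q) xor (S <-> Q) = T xor F = T
So Statement 2 is true.

Statement 3: Formalization: (S nor U) nand (Q nand (R & P))

S nor U = F nor F = T
R & P = F & T = F
Q nand (R & P) = T nand F = T
(S nor U) nand (Q nand (R & P)) = T nand T = F
So Statement 3 is false.

True statements: 1.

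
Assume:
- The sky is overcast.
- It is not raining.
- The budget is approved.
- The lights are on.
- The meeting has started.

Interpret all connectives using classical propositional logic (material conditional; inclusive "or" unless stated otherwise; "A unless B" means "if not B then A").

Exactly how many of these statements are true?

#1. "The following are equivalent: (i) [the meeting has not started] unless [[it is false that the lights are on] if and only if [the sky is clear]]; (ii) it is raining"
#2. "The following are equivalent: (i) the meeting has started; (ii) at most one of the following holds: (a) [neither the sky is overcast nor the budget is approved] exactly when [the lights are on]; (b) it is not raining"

1

Let U = "the meeting has started" (T), S = "the lights are on" (T), P = "the sky is overcast" (T), Q = "it is raining" (F), R = "the budget is approved" (T).

#1: This is (¬U ∨ (¬S ↔ ¬P)) ↔ Q.

¬U = ¬T = F
¬S = ¬T = F
¬P = ¬T = F
¬S ↔ ¬P = F ↔ F = T
¬U ∨ (¬S ↔ ¬P) = F ∨ T = T
(¬U ∨ (¬S ↔ ¬P)) ↔ Q = T ↔ F = F
Hence #1 is false.

#2: Formalization: U ↔ (((P ↓ R) ↔ S) ↑ ¬Q)

P ↓ R = T ↓ T = F
(P ↓ R) ↔ S = F ↔ T = F
¬Q = ¬F = T
((P ↓ R) ↔ S) ↑ ¬Q = F ↑ T = T
U ↔ (((P ↓ R) ↔ S) ↑ ¬Q) = T ↔ T = T
Thus #2 is true.

True statements: 1 (#2).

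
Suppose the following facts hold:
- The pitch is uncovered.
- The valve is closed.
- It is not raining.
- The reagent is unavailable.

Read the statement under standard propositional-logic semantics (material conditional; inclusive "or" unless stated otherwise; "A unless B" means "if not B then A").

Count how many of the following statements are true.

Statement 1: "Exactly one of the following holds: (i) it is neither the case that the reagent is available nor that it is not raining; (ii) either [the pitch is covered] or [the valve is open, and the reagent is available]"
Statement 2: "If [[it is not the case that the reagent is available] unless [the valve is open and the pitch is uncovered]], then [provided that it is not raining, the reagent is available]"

0

Let S = "the reagent is available" (F), R = "it is raining" (F), P = "the pitch is covered" (F), Q = "the valve is open" (F).

Statement 1: Parsed as (S ↓ ¬R) ⊕ (P ∨ (Q ∧ S))

¬R = ¬F = T
S ↓ ¬R = F ↓ T = F
Q ∧ S = F ∧ F = F
P ∨ (Q ∧ S) = F ∨ F = F
(S ↓ ¬R) ⊕ (P ∨ (Q ∧ S)) = F ⊕ F = F
Thus Statement 1 is false.

Statement 2: Formalization: (¬S ∨ (Q ∧ ¬P)) → (¬R → S)

¬S = ¬F = T
¬P = ¬F = T
Q ∧ ¬P = F ∧ T = F
¬S ∨ (Q ∧ ¬P) = T ∨ F = T
¬R = ¬F = T
¬R → S = T → F = F
(¬S ∨ (Q ∧ ¬P)) → (¬R → S) = T → F = F
Thus Statement 2 is false.

0 of the 2 statements are true (none).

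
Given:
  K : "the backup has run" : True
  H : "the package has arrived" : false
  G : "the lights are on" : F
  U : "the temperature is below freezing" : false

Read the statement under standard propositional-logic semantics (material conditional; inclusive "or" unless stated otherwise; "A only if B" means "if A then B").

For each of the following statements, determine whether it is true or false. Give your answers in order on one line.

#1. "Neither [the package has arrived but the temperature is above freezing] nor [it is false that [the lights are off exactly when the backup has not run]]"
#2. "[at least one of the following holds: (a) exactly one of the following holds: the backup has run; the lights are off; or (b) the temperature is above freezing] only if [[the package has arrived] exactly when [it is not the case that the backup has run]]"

#1: This is (H ∧ ¬U) ↓ ¬(¬G ↔ ¬K).

¬U = ¬F = T
H ∧ ¬U = F ∧ T = F
¬G = ¬F = T
¬K = ¬T = F
¬G ↔ ¬K = T ↔ F = F
¬(¬G ↔ ¬K) = ¬F = T
(H ∧ ¬U) ↓ ¬(¬G ↔ ¬K) = F ↓ T = F
So #1 is false.

#2: This is ((K ⊕ ¬G) ∨ ¬U) → (H ↔ ¬K).

¬G = ¬F = T
K ⊕ ¬G = T ⊕ T = F
¬U = ¬F = T
(K ⊕ ¬G) ∨ ¬U = F ∨ T = T
¬K = ¬T = F
H ↔ ¬K = F ↔ F = T
((K ⊕ ¬G) ∨ ¬U) → (H ↔ ¬K) = T → T = T
Hence #2 is true.

#1 False; #2 True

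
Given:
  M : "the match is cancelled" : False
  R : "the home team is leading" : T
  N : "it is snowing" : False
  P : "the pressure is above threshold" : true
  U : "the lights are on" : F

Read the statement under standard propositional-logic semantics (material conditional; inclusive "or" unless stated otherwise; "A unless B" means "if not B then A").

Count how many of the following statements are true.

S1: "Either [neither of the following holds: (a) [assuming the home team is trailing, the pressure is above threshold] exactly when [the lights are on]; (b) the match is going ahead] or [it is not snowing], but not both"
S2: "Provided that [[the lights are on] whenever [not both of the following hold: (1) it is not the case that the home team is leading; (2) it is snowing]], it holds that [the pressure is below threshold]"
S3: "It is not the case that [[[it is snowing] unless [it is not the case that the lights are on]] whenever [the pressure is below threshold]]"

S1: In symbols: (((~R -> P) <-> U) nor ~M) xor ~N

~R = ~T = F
~R -> P = F -> T = T
(~R -> P) <-> U = T <-> F = F
~M = ~F = T
((~R -> P) <-> U) nor ~M = F nor T = F
~N = ~F = T
(((~R -> P) <-> U) nor ~M) xor ~N = F xor T = T
So S1 is true.

S2: Formalization: ((~R nand N) -> U) -> ~P

~R = ~T = F
~R nand N = F nand F = T
(~R nand N) -> U = T -> F = F
~P = ~T = F
((~R nand N) -> U) -> ~P = F -> F = T
Hence S2 is true.

S3: Parsed as ~(~P -> (N | ~U))

~P = ~T = F
~U = ~F = T
N | ~U = F | T = T
~P -> (N | ~U) = F -> T = T
~(~P -> (N | ~U)) = ~T = F
Thus S3 is false.

2 of the 3 statements are true.

2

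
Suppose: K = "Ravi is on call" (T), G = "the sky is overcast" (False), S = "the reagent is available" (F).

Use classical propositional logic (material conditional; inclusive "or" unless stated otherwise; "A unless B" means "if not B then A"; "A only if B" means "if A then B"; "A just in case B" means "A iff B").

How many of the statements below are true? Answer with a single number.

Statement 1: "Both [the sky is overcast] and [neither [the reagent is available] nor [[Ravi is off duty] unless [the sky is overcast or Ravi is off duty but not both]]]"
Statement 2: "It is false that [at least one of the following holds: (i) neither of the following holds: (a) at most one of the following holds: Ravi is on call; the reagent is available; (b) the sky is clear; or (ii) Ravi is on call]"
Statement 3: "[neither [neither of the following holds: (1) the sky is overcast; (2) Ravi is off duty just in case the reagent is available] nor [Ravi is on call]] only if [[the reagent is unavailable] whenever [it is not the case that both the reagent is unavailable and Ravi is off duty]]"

Statement 1: Parsed as G and (S nor (not K or (G xor not K)))

not K = not True = False
not K = not True = False
G xor not K = False xor False = False
not K or (G xor not K) = False or False = False
S nor (not K or (G xor not K)) = False nor False = True
G and (S nor (not K or (G xor not K))) = False and True = False
Thus Statement 1 is false.

Statement 2: In symbols: not (((K nand S) nor not G) or K)

K nand S = True nand False = True
not G = not False = True
(K nand S) nor not G = True nor True = False
((K nand S) nor not G) or K = False or True = True
not (((K nand S) nor not G) or K) = not True = False
Thus Statement 2 is false.

Statement 3: Parsed as ((G nor (not K iff S)) nor K) -> ((not S nand not K) -> not S)

not K = not True = False
not K iff S = False iff False = True
G nor (not K iff S) = False nor True = False
(G nor (not K iff S)) nor K = False nor True = False
not S = not False = True
not K = not True = False
not S nand not K = True nand False = True
not S = not False = True
(not S nand not K) -> not S = True -> True = True
((G nor (not K iff S)) nor K) -> ((not S nand not K) -> not S) = False -> True = True
Thus Statement 3 is true.

1 of the 3 statements is true (Statement 3).

1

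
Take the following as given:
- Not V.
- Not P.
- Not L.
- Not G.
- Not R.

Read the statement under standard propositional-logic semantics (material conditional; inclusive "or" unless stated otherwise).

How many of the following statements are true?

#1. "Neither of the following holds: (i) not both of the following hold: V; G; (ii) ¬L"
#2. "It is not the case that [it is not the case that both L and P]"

0

#1: In symbols: (V nand G) nor ~L

V nand G = F nand F = T
~L = ~F = T
(V nand G) nor ~L = T nor T = F
So #1 is false.

#2: Parsed as ~(L nand P)

L nand P = F nand F = T
~(L nand P) = ~T = F
Thus #2 is false.

True statements: 0 (none).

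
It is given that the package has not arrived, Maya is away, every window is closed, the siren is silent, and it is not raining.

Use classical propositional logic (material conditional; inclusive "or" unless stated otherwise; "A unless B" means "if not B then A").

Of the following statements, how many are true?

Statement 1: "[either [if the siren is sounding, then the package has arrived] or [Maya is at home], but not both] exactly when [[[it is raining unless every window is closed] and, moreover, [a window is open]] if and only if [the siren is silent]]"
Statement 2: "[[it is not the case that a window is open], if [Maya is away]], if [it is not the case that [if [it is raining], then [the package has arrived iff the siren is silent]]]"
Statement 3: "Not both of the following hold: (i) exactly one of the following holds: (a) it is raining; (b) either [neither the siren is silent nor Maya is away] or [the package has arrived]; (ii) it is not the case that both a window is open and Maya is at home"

2

Let Q = "the siren is sounding" (F), H = "the package has arrived" (F), D = "Maya is at home" (F), W = "it is raining" (F), U = "a window is open" (F).

Statement 1: Formalization: ((Q → H) ⊕ D) ↔ (((W ∨ ¬U) ∧ U) ↔ ¬Q)

Q → H = F → F = T
(Q → H) ⊕ D = T ⊕ F = T
¬U = ¬F = T
W ∨ ¬U = F ∨ T = T
(W ∨ ¬U) ∧ U = T ∧ F = F
¬Q = ¬F = T
((W ∨ ¬U) ∧ U) ↔ ¬Q = F ↔ T = F
((Q → H) ⊕ D) ↔ (((W ∨ ¬U) ∧ U) ↔ ¬Q) = T ↔ F = F
Thus Statement 1 is false.

Statement 2: This is ¬(W → (H ↔ ¬Q)) → (¬D → ¬U).

¬Q = ¬F = T
H ↔ ¬Q = F ↔ T = F
W → (H ↔ ¬Q) = F → F = T
¬(W → (H ↔ ¬Q)) = ¬T = F
¬D = ¬F = T
¬U = ¬F = T
¬D → ¬U = T → T = T
¬(W → (H ↔ ¬Q)) → (¬D → ¬U) = F → T = T
So Statement 2 is true.

Statement 3: In symbols: (W ⊕ ((¬Q ↓ ¬D) ∨ H)) ↑ (U ↑ D)

¬Q = ¬F = T
¬D = ¬F = T
¬Q ↓ ¬D = T ↓ T = F
(¬Q ↓ ¬D) ∨ H = F ∨ F = F
W ⊕ ((¬Q ↓ ¬D) ∨ H) = F ⊕ F = F
U ↑ D = F ↑ F = T
(W ⊕ ((¬Q ↓ ¬D) ∨ H)) ↑ (U ↑ D) = F ↑ T = T
So Statement 3 is true.

True statements: 2 (Statement 2, Statement 3).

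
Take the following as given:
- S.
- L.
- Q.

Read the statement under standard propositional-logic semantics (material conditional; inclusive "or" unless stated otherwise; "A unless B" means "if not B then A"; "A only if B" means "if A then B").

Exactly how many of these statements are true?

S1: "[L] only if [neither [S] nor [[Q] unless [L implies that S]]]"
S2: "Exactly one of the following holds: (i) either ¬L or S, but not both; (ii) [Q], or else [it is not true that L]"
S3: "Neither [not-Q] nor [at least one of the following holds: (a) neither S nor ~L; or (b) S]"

S1: This is L → (S ↓ (Q ∨ (L → S))).

L → S = T → T = T
Q ∨ (L → S) = T ∨ T = T
S ↓ (Q ∨ (L → S)) = T ↓ T = F
L → (S ↓ (Q ∨ (L → S))) = T → F = F
So S1 is false.

S2: In symbols: (¬L ⊕ S) ⊕ (Q ∨ ¬L)

¬L = ¬T = F
¬L ⊕ S = F ⊕ T = T
¬L = ¬T = F
Q ∨ ¬L = T ∨ F = T
(¬L ⊕ S) ⊕ (Q ∨ ¬L) = T ⊕ T = F
Hence S2 is false.

S3: This is ¬Q ↓ ((S ↓ ¬L) ∨ S).

¬Q = ¬T = F
¬L = ¬T = F
S ↓ ¬L = T ↓ F = F
(S ↓ ¬L) ∨ S = F ∨ T = T
¬Q ↓ ((S ↓ ¬L) ∨ S) = F ↓ T = F
So S3 is false.

True statements: 0 (none).

0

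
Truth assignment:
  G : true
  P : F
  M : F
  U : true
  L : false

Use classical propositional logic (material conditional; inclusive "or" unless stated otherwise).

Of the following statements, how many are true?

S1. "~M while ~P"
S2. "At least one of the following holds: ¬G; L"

S1: Formalization: not M and not P

not M = not False = True
not P = not False = True
not M and not P = True and True = True
Thus S1 is true.

S2: In symbols: not G or L

not G = not True = False
not G or L = False or False = False
Thus S2 is false.

Count: 1.

1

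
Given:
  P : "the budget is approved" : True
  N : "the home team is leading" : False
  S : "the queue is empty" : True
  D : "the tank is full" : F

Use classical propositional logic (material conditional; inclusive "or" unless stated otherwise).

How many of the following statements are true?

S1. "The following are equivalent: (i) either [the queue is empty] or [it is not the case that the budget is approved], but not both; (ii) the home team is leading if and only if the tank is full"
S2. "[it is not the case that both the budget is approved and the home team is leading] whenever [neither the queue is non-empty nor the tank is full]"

2

S1: In symbols: (S ⊕ ¬P) ↔ (N ↔ D)

¬P = ¬T = F
S ⊕ ¬P = T ⊕ F = T
N ↔ D = F ↔ F = T
(S ⊕ ¬P) ↔ (N ↔ D) = T ↔ T = T
Thus S1 is true.

S2: Formalization: (¬S ↓ D) → (P ↑ N)

¬S = ¬T = F
¬S ↓ D = F ↓ F = T
P ↑ N = T ↑ F = T
(¬S ↓ D) → (P ↑ N) = T → T = T
Hence S2 is true.

Count: 2.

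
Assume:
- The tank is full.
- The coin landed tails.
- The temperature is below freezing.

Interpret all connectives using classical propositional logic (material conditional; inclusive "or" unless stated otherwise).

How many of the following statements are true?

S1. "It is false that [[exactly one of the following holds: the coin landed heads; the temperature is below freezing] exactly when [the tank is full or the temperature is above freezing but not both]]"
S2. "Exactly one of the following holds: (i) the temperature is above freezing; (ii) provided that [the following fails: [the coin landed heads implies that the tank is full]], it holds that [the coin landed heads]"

Let Q = "the coin landed heads" (False), R = "the temperature is below freezing" (True), P = "the tank is full" (True).

S1: Parsed as not ((Q xor R) iff (P xor not R))

Q xor R = False xor True = True
not R = not True = False
P xor not R = True xor False = True
(Q xor R) iff (P xor not R) = True iff True = True
not ((Q xor R) iff (P xor not R)) = not True = False
Thus S1 is false.

S2: Parsed as not R xor (not (Q -> P) -> Q)

not R = not True = False
Q -> P = False -> True = True
not (Q -> P) = not True = False
not (Q -> P) -> Q = False -> False = True
not R xor (not (Q -> P) -> Q) = False xor True = True
So S2 is true.

True statements: 1.

1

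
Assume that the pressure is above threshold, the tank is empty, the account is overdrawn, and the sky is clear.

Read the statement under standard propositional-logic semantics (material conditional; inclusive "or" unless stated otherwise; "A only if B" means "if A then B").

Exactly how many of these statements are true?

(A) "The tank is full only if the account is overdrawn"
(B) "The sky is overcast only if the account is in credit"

Let Q = "the tank is full" (F), R = "the account is overdrawn" (T), S = "the sky is overcast" (F).

(A): In symbols: Q -> R

Q -> R = F -> T = T
Hence (A) is true.

(B): This is S -> ~R.

~R = ~T = F
S -> ~R = F -> F = T
So (B) is true.

2 of the 2 statements are true ((A), (B)).

2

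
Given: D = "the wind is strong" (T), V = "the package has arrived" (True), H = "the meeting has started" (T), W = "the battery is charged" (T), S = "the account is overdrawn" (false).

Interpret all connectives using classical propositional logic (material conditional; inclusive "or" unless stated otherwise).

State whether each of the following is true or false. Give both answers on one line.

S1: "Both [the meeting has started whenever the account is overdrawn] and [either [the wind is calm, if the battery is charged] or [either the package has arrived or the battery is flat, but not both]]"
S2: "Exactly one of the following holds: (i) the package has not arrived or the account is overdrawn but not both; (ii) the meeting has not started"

S1: In symbols: (S -> H) and ((W -> not D) or (V xor not W))

S -> H = False -> True = True
not D = not True = False
W -> not D = True -> False = False
not W = not True = False
V xor not W = True xor False = True
(W -> not D) or (V xor not W) = False or True = True
(S -> H) and ((W -> not D) or (V xor not W)) = True and True = True
Hence S1 is true.

S2: This is (not V xor S) xor not H.

not V = not True = False
not V xor S = False xor False = False
not H = not True = False
(not V xor S) xor not H = False xor False = False
Hence S2 is false.

S1 True / S2 False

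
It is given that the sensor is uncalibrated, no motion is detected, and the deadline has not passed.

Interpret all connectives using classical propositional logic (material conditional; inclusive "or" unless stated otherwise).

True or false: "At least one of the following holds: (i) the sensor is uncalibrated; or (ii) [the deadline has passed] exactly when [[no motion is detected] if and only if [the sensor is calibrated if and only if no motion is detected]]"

Let H = "the sensor is calibrated" (F), L = "the deadline has passed" (F), N = "motion is detected" (F).
In symbols: ~H | (L <-> (~N <-> (H <-> ~N)))

~H = ~F = T
~N = ~F = T
~N = ~F = T
H <-> ~N = F <-> T = F
~N <-> (H <-> ~N) = T <-> F = F
L <-> (~N <-> (H <-> ~N)) = F <-> F = T
~H | (L <-> (~N <-> (H <-> ~N))) = T | T = T

True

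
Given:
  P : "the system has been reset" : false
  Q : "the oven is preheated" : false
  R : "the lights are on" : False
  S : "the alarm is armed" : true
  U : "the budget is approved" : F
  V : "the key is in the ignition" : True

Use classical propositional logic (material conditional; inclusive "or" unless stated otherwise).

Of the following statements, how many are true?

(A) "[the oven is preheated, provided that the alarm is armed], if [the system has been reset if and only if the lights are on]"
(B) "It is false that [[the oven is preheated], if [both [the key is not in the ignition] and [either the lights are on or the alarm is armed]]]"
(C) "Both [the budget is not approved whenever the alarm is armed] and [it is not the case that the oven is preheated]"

(A): Formalization: (P <-> R) -> (S -> Q)

P <-> R = F <-> F = T
S -> Q = T -> F = F
(P <-> R) -> (S -> Q) = T -> F = F
So (A) is false.

(B): This is ~((~V & (R | S)) -> Q).

~V = ~T = F
R | S = F | T = T
~V & (R | S) = F & T = F
(~V & (R | S)) -> Q = F -> F = T
~((~V & (R | S)) -> Q) = ~T = F
So (B) is false.

(C): In symbols: (S -> ~U) & ~Q

~U = ~F = T
S -> ~U = T -> T = T
~Q = ~F = T
(S -> ~U) & ~Q = T & T = T
Thus (C) is true.

Count: 1.

1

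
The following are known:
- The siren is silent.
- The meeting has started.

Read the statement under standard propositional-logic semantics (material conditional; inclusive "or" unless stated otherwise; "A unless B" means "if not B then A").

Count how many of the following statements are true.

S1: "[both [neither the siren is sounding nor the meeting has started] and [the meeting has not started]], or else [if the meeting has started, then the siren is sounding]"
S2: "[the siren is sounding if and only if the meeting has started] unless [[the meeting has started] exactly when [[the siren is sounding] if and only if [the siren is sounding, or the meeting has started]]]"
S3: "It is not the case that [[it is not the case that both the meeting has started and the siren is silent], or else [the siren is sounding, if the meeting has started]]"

Let P = "the siren is sounding" (False), Q = "the meeting has started" (True).

S1: Parsed as ((P nor Q) and not Q) or (Q -> P)

P nor Q = False nor True = False
not Q = not True = False
(P nor Q) and not Q = False and False = False
Q -> P = True -> False = False
((P nor Q) and not Q) or (Q -> P) = False or False = False
So S1 is false.

S2: Formalization: (P iff Q) or (Q iff (P iff (P or Q)))

P iff Q = False iff True = False
P or Q = False or True = True
P iff (P or Q) = False iff True = False
Q iff (P iff (P or Q)) = True iff False = False
(P iff Q) or (Q iff (P iff (P or Q))) = False or False = False
Thus S2 is false.

S3: Parsed as not ((Q nand not P) or (Q -> P))

not P = not False = True
Q nand not P = True nand True = False
Q -> P = True -> False = False
(Q nand not P) or (Q -> P) = False or False = False
not ((Q nand not P) or (Q -> P)) = not False = True
So S3 is true.

True statements: 1.

1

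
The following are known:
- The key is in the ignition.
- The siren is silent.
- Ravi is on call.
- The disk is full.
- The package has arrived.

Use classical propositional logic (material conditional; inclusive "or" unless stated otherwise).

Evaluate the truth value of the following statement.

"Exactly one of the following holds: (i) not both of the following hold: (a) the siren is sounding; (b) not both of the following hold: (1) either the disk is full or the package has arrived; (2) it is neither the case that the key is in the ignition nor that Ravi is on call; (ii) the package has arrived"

Let W = "the siren is sounding" (False), N = "the disk is full" (True), G = "the package has arrived" (True), R = "the key is in the ignition" (True), P = "Ravi is on call" (True).
This is (W nand ((N or G) nand (R nor P))) xor G.

N or G = True or True = True
R nor P = True nor True = False
(N or G) nand (R nor P) = True nand False = True
W nand ((N or G) nand (R nor P)) = False nand True = True
(W nand ((N or G) nand (R nor P))) xor G = True xor True = False

False.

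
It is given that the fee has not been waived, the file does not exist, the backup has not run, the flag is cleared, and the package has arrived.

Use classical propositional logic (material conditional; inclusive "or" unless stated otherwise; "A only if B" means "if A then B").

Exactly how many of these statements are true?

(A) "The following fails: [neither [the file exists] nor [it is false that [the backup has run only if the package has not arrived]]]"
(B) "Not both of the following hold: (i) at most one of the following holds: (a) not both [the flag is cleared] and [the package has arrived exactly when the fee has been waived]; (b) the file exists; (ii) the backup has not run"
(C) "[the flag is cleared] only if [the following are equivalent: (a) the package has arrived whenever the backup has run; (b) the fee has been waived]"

0

Let H = "the file exists" (F), K = "the backup has run" (F), M = "the package has arrived" (T), W = "the flag is set" (F), Q = "the fee has been waived" (F).

(A): Formalization: ~(H nor ~(K -> ~M))

~M = ~T = F
K -> ~M = F -> F = T
~(K -> ~M) = ~T = F
H nor ~(K -> ~M) = F nor F = T
~(H nor ~(K -> ~M)) = ~T = F
So (A) is false.

(B): This is ((~W nand (M <-> Q)) nand H) nand ~K.

~W = ~F = T
M <-> Q = T <-> F = F
~W nand (M <-> Q) = T nand F = T
(~W nand (M <-> Q)) nand H = T nand F = T
~K = ~F = T
((~W nand (M <-> Q)) nand H) nand ~K = T nand T = F
Hence (B) is false.

(C): Formalization: ~W -> ((K -> M) <-> Q)

~W = ~F = T
K -> M = F -> T = T
(K -> M) <-> Q = T <-> F = F
~W -> ((K -> M) <-> Q) = T -> F = F
Hence (C) is false.

0 of the 3 statements are true (none).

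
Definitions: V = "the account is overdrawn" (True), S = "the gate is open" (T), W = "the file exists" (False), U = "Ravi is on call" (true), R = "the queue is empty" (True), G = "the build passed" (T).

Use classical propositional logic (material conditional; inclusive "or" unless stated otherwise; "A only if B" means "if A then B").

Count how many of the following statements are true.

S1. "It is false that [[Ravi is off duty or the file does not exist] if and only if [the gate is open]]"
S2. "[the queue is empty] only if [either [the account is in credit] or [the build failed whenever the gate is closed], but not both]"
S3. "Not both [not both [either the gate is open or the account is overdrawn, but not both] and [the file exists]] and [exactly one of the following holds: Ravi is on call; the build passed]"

2

S1: Parsed as ~((~U | ~W) <-> S)

~U = ~T = F
~W = ~F = T
~U | ~W = F | T = T
(~U | ~W) <-> S = T <-> T = T
~((~U | ~W) <-> S) = ~T = F
So S1 is false.

S2: Formalization: R -> (~V xor (~S -> ~G))

~V = ~T = F
~S = ~T = F
~G = ~T = F
~S -> ~G = F -> F = T
~V xor (~S -> ~G) = F xor T = T
R -> (~V xor (~S -> ~G)) = T -> T = T
So S2 is true.

S3: In symbols: ((S xor V) nand W) nand (U xor G)

S xor V = T xor T = F
(S xor V) nand W = F nand F = T
U xor G = T xor T = F
((S xor V) nand W) nand (U xor G) = T nand F = T
Hence S3 is true.

Count: 2.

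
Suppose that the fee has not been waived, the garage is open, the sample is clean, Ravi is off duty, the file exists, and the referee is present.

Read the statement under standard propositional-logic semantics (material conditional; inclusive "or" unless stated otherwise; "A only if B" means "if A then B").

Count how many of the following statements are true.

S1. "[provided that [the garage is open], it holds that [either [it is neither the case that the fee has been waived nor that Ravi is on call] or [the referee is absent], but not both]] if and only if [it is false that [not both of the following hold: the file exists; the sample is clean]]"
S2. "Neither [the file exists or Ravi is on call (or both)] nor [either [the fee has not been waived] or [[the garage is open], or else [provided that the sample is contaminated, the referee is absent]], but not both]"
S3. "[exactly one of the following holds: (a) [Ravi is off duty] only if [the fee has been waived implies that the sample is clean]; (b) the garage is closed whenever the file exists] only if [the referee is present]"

Let V = "the garage is closed" (False), G = "the fee has been waived" (False), H = "Ravi is on call" (False), U = "the referee is present" (True), M = "the file exists" (True), L = "the sample is contaminated" (False).

S1: This is (not V -> ((G nor H) xor not U)) iff not (M nand not L).

not V = not False = True
G nor H = False nor False = True
not U = not True = False
(G nor H) xor not U = True xor False = True
not V -> ((G nor H) xor not U) = True -> True = True
not L = not False = True
M nand not L = True nand True = False
not (M nand not L) = not False = True
(not V -> ((G nor H) xor not U)) iff not (M nand not L) = True iff True = True
Thus S1 is true.

S2: Parsed as (M or H) nor (not G xor (not V or (L -> not U)))

M or H = True or False = True
not G = not False = True
not V = not False = True
not U = not True = False
L -> not U = False -> False = True
not V or (L -> not U) = True or True = True
not G xor (not V or (L -> not U)) = True xor True = False
(M or H) nor (not G xor (not V or (L -> not U))) = True nor False = False
Thus S2 is false.

S3: This is ((not H -> (G -> not L)) xor (M -> V)) -> U.

not H = not False = True
not L = not False = True
G -> not L = False -> True = True
not H -> (G -> not L) = True -> True = True
M -> V = True -> False = False
(not H -> (G -> not L)) xor (M -> V) = True xor False = True
((not H -> (G -> not L)) xor (M -> V)) -> U = True -> True = True
So S3 is true.

2 of the 3 statements are true.

2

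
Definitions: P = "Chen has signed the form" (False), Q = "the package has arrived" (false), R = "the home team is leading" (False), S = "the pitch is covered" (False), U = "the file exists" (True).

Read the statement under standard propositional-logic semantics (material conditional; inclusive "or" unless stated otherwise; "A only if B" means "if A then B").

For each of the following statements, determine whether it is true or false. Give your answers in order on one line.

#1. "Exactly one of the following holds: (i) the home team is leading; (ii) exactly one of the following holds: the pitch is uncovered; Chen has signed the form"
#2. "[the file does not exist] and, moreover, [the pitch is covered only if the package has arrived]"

#1: Formalization: R xor (~S xor P)

~S = ~F = T
~S xor P = T xor F = T
R xor (~S xor P) = F xor T = T
Thus #1 is true.

#2: Formalization: ~U & (S -> Q)

~U = ~T = F
S -> Q = F -> F = T
~U & (S -> Q) = F & T = F
So #2 is false.

#1 T / #2 F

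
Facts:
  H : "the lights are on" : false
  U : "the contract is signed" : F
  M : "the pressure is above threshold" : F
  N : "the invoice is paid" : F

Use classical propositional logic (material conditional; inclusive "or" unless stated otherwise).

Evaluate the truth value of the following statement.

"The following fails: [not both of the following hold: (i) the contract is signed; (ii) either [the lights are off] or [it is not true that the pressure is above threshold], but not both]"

false

This is ¬(U ↑ (¬H ⊕ ¬M)).

¬H = ¬F = T
¬M = ¬F = T
¬H ⊕ ¬M = T ⊕ T = F
U ↑ (¬H ⊕ ¬M) = F ↑ F = T
¬(U ↑ (¬H ⊕ ¬M)) = ¬T = F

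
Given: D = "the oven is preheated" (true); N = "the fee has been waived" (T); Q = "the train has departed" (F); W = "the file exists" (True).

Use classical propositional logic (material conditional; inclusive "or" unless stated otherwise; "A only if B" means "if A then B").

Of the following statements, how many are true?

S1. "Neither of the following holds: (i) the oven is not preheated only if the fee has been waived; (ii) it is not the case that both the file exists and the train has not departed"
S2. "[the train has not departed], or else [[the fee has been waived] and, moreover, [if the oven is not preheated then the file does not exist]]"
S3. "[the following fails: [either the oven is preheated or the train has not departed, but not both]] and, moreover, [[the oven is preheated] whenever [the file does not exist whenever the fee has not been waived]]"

2

S1: Parsed as (¬D → N) ↓ (W ↑ ¬Q)

¬D = ¬T = F
¬D → N = F → T = T
¬Q = ¬F = T
W ↑ ¬Q = T ↑ T = F
(¬D → N) ↓ (W ↑ ¬Q) = T ↓ F = F
Hence S1 is false.

S2: This is ¬Q ∨ (N ∧ (¬D → ¬W)).

¬Q = ¬F = T
¬D = ¬T = F
¬W = ¬T = F
¬D → ¬W = F → F = T
N ∧ (¬D → ¬W) = T ∧ T = T
¬Q ∨ (N ∧ (¬D → ¬W)) = T ∨ T = T
Thus S2 is true.

S3: This is ¬(D ⊕ ¬Q) ∧ ((¬N → ¬W) → D).

¬Q = ¬F = T
D ⊕ ¬Q = T ⊕ T = F
¬(D ⊕ ¬Q) = ¬F = T
¬N = ¬T = F
¬W = ¬T = F
¬N → ¬W = F → F = T
(¬N → ¬W) → D = T → T = T
¬(D ⊕ ¬Q) ∧ ((¬N → ¬W) → D) = T ∧ T = T
Thus S3 is true.

True statements: 2.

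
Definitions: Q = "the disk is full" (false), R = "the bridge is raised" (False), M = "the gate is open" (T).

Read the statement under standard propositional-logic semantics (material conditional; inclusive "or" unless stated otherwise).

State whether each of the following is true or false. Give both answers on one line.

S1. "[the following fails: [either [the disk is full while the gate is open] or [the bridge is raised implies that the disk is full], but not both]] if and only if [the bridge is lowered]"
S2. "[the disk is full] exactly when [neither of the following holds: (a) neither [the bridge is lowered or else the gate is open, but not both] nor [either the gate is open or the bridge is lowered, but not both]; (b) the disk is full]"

S1 false; S2 true

S1: Formalization: ¬((Q ∧ M) ⊕ (R → Q)) ↔ ¬R

Q ∧ M = F ∧ T = F
R → Q = F → F = T
(Q ∧ M) ⊕ (R → Q) = F ⊕ T = T
¬((Q ∧ M) ⊕ (R → Q)) = ¬T = F
¬R = ¬F = T
¬((Q ∧ M) ⊕ (R → Q)) ↔ ¬R = F ↔ T = F
Thus S1 is false.

S2: This is Q ↔ (((¬R ⊕ M) ↓ (M ⊕ ¬R)) ↓ Q).

¬R = ¬F = T
¬R ⊕ M = T ⊕ T = F
¬R = ¬F = T
M ⊕ ¬R = T ⊕ T = F
(¬R ⊕ M) ↓ (M ⊕ ¬R) = F ↓ F = T
((¬R ⊕ M) ↓ (M ⊕ ¬R)) ↓ Q = T ↓ F = F
Q ↔ (((¬R ⊕ M) ↓ (M ⊕ ¬R)) ↓ Q) = F ↔ F = T
Thus S2 is true.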